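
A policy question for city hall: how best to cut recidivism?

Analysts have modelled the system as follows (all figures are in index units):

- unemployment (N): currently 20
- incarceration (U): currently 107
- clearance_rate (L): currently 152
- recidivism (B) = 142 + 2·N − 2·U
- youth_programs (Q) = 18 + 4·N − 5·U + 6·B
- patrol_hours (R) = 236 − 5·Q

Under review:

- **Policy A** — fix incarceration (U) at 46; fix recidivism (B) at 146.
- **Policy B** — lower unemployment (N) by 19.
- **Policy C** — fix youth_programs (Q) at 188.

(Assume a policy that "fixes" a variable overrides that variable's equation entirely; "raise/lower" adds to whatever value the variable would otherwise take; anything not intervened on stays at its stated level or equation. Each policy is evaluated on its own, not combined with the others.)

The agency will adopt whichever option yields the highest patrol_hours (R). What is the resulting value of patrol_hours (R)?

Policy A (U := 46, B := 146):
  N = 20
  U = 46
  B = 146
  Q = 18 + 4·20 − 5·46 + 6·146 = 744
  R = 236 − 5·744 = -3484
Policy B (N − 19):
  N = 20 − 19 = 1
  U = 107
  B = 142 + 2·1 − 2·107 = -70
  Q = 18 + 4·1 − 5·107 + 6·(-70) = -933
  R = 236 − 5·(-933) = 4901
Policy C (Q := 188):
  N = 20
  U = 107
  B = 142 + 2·20 − 2·107 = -32
  Q = 188
  R = 236 − 5·188 = -704
Comparing — Policy A: R=-3484, Policy B: R=4901, Policy C: R=-704. Highest is 4901 (Policy B).

4901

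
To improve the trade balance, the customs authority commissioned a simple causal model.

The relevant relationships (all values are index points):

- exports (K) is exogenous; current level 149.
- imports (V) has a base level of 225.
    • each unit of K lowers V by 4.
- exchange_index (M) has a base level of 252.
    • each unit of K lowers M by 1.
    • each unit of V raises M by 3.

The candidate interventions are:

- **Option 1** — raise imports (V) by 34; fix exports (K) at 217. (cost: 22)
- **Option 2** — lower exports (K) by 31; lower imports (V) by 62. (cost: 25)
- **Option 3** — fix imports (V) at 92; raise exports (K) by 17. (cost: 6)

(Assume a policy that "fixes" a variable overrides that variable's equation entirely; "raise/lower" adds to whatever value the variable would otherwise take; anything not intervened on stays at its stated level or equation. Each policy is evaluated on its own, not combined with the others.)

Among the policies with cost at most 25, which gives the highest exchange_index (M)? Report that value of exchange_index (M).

362

Option 1 (V + 34, K := 217):
  K = 217
  V = 225 − 4·217 (+34 from intervention) = -609
  M = 252 − 217 + 3·(-609) = -1792
Option 2 (K − 31, V − 62):
  K = 149 − 31 = 118
  V = 225 − 4·118 (−62 from intervention) = -309
  M = 252 − 118 + 3·(-309) = -793
Option 3 (V := 92, K + 17):
  K = 149 + 17 = 166
  V = 92
  M = 252 − 166 + 3·92 = 362
Comparing — Option 1: M=-1792, Option 2: M=-793, Option 3: M=362. Highest is 362 (Option 3).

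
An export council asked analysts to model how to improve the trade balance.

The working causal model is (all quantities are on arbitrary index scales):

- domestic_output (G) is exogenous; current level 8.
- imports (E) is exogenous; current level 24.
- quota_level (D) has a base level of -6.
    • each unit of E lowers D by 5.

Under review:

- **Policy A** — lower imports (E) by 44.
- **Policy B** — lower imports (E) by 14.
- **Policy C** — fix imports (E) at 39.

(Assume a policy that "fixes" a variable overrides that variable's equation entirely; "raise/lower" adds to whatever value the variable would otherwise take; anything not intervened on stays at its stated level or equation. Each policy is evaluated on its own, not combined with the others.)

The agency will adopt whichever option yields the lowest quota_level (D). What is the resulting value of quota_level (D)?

-201

Policy A (E − 44):
  E = 24 − 44 = -20
  D = -6 − 5·(-20) = 94
Policy B (E − 14):
  E = 24 − 14 = 10
  D = -6 − 5·10 = -56
Policy C (E := 39):
  E = 39
  D = -6 − 5·39 = -201
Comparing — Policy A: D=94, Policy B: D=-56, Policy C: D=-201. Lowest is -201 (Policy C).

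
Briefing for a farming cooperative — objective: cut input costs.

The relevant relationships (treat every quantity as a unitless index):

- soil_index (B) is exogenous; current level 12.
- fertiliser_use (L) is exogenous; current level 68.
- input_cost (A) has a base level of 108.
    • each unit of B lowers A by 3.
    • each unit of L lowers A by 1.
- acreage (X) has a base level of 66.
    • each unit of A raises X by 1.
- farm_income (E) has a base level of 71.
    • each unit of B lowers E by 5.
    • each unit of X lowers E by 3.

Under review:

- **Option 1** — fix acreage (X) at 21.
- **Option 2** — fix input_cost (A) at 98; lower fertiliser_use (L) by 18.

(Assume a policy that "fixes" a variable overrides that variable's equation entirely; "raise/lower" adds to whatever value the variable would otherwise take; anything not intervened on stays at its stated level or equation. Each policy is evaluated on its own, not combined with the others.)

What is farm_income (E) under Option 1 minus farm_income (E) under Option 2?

429

Option 1 (X := 21):
  B = 12
  L = 68
  A = 108 − 3·12 − 68 = 4
  X = 21
  E = 71 − 5·12 − 3·21 = -52
Option 2 (A := 98, L − 18):
  B = 12
  L = 68 − 18 = 50
  A = 98
  X = 66 + 98 = 164
  E = 71 − 5·12 − 3·164 = -481
E: -52 − (-481) = 429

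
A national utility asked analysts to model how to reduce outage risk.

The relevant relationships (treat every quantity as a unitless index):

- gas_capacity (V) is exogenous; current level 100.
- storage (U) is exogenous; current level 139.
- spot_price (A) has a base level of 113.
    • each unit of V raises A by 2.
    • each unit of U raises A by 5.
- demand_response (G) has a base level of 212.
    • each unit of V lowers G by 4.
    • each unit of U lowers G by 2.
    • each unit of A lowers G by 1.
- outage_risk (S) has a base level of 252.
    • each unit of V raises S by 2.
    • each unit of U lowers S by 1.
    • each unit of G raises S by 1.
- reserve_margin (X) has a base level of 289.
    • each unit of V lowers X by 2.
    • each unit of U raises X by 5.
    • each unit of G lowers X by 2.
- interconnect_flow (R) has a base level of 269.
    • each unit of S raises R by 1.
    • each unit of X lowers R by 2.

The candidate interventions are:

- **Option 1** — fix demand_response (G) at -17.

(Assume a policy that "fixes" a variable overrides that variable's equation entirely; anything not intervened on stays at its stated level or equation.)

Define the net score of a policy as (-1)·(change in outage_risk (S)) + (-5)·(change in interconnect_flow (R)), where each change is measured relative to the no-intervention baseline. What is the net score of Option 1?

-37882

Baseline:
  V = 100
  U = 139
  A = 113 + 2·100 + 5·139 = 1008
  G = 212 − 4·100 − 2·139 − 1008 = -1474
  S = 252 + 2·100 − 139 + (-1474) = -1161
  X = 289 − 2·100 + 5·139 − 2·(-1474) = 3732
  R = 269 + (-1161) − 2·3732 = -8356
Option 1 (G := -17):
  V = 100
  U = 139
  A = 113 + 2·100 + 5·139 = 1008
  G = -17
  S = 252 + 2·100 − 139 + (-17) = 296
  X = 289 − 2·100 + 5·139 − 2·(-17) = 818
  R = 269 + 296 − 2·818 = -1071
ΔS = 296 − (-1161) = 1457; ΔR = -1071 − (-8356) = 7285
Score = (-1)·1457 + (-5)·7285 = -37882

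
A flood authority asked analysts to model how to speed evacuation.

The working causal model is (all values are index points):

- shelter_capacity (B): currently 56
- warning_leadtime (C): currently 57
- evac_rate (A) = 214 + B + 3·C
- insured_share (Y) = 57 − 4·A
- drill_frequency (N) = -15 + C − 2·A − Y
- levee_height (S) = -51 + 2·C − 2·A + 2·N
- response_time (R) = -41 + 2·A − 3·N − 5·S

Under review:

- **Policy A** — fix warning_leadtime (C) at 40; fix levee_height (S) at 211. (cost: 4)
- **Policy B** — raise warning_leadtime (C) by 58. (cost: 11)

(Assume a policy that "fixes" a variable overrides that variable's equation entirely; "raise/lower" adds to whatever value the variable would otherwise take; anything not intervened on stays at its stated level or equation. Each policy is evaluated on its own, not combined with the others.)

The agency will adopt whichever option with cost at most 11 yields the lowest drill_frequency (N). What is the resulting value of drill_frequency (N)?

748

Policy A (C := 40, S := 211):
  B = 56
  C = 40
  A = 214 + 56 + 3·40 = 390
  Y = 57 − 4·390 = -1503
  N = -15 + 40 − 2·390 − (-1503) = 748
Policy B (C + 58):
  B = 56
  C = 57 + 58 = 115
  A = 214 + 56 + 3·115 = 615
  Y = 57 − 4·615 = -2403
  N = -15 + 115 − 2·615 − (-2403) = 1273
Comparing — Policy A: N=748, Policy B: N=1273. Lowest is 748 (Policy A).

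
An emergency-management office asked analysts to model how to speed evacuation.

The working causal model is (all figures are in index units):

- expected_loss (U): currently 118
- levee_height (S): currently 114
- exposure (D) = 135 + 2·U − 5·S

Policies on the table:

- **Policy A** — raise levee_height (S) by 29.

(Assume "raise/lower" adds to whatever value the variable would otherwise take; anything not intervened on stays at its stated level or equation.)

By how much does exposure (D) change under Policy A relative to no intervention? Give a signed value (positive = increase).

Baseline:
  U = 118
  S = 114
  D = 135 + 2·118 − 5·114 = -199
Policy A (S + 29):
  U = 118
  S = 114 + 29 = 143
  D = 135 + 2·118 − 5·143 = -344
Change in D: -344 − (-199) = -145

-145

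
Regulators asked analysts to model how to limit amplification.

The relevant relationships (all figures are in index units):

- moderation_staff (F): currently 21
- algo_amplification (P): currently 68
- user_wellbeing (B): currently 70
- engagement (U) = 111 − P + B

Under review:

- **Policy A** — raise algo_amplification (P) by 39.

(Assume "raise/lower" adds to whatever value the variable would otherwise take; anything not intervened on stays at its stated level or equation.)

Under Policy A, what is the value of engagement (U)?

Policy A (P + 39):
  P = 68 + 39 = 107
  B = 70
  U = 111 − 107 + 70 = 74

74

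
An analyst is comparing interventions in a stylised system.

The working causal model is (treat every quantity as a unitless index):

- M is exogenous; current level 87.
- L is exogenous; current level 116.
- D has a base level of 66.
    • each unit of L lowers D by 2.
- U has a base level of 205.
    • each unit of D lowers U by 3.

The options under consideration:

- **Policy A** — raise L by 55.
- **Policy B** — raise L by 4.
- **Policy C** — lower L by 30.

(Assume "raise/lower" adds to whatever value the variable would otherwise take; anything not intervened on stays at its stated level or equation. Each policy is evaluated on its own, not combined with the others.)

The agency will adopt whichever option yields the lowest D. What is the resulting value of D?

Policy A (L + 55):
  L = 116 + 55 = 171
  D = 66 − 2·171 = -276
Policy B (L + 4):
  L = 116 + 4 = 120
  D = 66 − 2·120 = -174
Policy C (L − 30):
  L = 116 − 30 = 86
  D = 66 − 2·86 = -106
Comparing — Policy A: D=-276, Policy B: D=-174, Policy C: D=-106. Lowest is -276 (Policy A).

-276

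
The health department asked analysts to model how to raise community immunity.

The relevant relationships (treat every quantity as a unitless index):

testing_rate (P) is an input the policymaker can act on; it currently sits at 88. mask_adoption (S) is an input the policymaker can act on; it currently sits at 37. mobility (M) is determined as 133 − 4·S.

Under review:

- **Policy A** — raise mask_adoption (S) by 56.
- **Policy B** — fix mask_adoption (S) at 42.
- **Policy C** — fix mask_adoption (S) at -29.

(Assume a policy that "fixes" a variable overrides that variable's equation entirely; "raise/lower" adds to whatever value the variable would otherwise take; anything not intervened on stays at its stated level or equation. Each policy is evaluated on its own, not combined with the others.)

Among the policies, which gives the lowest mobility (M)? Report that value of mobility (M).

Policy A (S + 56):
  S = 37 + 56 = 93
  M = 133 − 4·93 = -239
Policy B (S := 42):
  S = 42
  M = 133 − 4·42 = -35
Policy C (S := -29):
  S = -29
  M = 133 − 4·(-29) = 249
Comparing — Policy A: M=-239, Policy B: M=-35, Policy C: M=249. Lowest is -239 (Policy A).

-239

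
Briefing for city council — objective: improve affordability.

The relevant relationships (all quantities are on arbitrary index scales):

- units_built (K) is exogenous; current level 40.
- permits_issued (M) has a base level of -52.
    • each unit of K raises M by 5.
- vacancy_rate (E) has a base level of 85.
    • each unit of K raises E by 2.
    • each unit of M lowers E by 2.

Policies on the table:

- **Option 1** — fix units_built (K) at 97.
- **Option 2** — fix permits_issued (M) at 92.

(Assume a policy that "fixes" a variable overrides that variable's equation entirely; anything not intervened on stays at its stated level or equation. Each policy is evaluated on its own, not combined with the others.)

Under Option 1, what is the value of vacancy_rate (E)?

Option 1 (K := 97):
  K = 97
  M = -52 + 5·97 = 433
  E = 85 + 2·97 − 2·433 = -587

-587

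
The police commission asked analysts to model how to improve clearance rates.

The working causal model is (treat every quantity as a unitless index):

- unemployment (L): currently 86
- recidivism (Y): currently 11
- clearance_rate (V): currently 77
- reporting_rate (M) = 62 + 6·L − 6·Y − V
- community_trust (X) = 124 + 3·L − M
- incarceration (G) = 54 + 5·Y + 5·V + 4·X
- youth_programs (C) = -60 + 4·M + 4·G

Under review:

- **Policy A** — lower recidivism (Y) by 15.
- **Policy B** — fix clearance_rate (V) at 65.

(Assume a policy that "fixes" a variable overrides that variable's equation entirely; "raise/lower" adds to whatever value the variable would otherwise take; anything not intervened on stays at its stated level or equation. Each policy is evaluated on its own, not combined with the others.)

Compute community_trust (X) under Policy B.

Policy B (V := 65):
  L = 86
  Y = 11
  V = 65
  M = 62 + 6·86 − 6·11 − 65 = 447
  X = 124 + 3·86 − 447 = -65

-65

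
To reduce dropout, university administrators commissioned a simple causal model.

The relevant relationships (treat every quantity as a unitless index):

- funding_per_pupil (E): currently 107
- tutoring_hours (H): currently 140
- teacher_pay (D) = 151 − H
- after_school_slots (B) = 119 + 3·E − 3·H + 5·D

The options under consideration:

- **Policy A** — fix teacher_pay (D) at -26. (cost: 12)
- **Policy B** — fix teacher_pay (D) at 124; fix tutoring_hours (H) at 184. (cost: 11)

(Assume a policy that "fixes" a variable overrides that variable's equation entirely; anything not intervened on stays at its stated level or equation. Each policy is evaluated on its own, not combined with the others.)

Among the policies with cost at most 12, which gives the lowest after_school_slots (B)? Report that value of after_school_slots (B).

Policy A (D := -26):
  E = 107
  H = 140
  D = -26
  B = 119 + 3·107 − 3·140 + 5·(-26) = -110
Policy B (D := 124, H := 184):
  E = 107
  H = 184
  D = 124
  B = 119 + 3·107 − 3·184 + 5·124 = 508
Comparing — Policy A: B=-110, Policy B: B=508. Lowest is -110 (Policy A).

-110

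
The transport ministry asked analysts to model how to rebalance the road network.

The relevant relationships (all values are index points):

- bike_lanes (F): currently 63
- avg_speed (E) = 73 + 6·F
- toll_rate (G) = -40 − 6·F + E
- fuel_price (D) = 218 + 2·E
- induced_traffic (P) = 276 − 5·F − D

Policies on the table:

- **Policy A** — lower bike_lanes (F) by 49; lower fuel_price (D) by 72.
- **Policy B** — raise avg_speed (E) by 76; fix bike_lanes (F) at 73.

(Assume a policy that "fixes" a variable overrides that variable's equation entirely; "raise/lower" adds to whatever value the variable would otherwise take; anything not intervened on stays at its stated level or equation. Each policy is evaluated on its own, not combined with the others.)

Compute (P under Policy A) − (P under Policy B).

Policy A (F − 49, D − 72):
  F = 63 − 49 = 14
  E = 73 + 6·14 = 157
  D = 218 + 2·157 (−72 from intervention) = 460
  P = 276 − 5·14 − 460 = -254
Policy B (E + 76, F := 73):
  F = 73
  E = 73 + 6·73 (+76 from intervention) = 587
  D = 218 + 2·587 = 1392
  P = 276 − 5·73 − 1392 = -1481
P: -254 − (-1481) = 1227

1227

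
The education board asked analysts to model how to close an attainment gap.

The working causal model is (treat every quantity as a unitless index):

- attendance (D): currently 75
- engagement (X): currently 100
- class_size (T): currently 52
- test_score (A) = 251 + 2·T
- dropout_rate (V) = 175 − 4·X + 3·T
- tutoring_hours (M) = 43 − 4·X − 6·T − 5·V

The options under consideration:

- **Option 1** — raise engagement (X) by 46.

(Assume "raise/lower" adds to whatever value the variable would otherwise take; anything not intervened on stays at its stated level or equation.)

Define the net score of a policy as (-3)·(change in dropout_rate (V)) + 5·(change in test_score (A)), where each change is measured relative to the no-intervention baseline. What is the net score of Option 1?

Baseline:
  X = 100
  T = 52
  A = 251 + 2·52 = 355
  V = 175 − 4·100 + 3·52 = -69
Option 1 (X + 46):
  X = 100 + 46 = 146
  T = 52
  A = 251 + 2·52 = 355
  V = 175 − 4·146 + 3·52 = -253
ΔV = -253 − (-69) = -184; ΔA = 355 − 355 = 0
Score = (-3)·(-184) + 5·0 = 552

552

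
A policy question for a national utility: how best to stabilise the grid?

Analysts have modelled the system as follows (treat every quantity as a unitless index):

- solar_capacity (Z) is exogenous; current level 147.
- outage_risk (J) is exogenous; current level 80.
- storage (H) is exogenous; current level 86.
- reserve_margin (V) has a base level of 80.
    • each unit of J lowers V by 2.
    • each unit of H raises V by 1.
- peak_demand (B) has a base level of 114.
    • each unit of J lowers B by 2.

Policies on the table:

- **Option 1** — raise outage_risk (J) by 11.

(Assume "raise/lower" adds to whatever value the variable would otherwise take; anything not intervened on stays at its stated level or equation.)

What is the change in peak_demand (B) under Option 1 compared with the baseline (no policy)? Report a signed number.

-22

Baseline:
  J = 80
  B = 114 − 2·80 = -46
Option 1 (J + 11):
  J = 80 + 11 = 91
  B = 114 − 2·91 = -68
Change in B: -68 − (-46) = -22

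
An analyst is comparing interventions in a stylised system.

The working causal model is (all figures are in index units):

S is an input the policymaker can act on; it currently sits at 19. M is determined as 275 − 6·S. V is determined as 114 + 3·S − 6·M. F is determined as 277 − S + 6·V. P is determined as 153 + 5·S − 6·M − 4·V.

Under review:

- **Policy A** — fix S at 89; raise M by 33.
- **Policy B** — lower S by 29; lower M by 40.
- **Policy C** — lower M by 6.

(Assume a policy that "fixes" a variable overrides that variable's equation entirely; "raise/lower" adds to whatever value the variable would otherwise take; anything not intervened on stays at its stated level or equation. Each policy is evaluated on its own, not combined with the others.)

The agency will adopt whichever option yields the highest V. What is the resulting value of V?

Policy A (S := 89, M + 33):
  S = 89
  M = 275 − 6·89 (+33 from intervention) = -226
  V = 114 + 3·89 − 6·(-226) = 1737
Policy B (S − 29, M − 40):
  S = 19 − 29 = -10
  M = 275 − 6·(-10) (−40 from intervention) = 295
  V = 114 + 3·(-10) − 6·295 = -1686
Policy C (M − 6):
  S = 19
  M = 275 − 6·19 (−6 from intervention) = 155
  V = 114 + 3·19 − 6·155 = -759
Comparing — Policy A: V=1737, Policy B: V=-1686, Policy C: V=-759. Highest is 1737 (Policy A).

1737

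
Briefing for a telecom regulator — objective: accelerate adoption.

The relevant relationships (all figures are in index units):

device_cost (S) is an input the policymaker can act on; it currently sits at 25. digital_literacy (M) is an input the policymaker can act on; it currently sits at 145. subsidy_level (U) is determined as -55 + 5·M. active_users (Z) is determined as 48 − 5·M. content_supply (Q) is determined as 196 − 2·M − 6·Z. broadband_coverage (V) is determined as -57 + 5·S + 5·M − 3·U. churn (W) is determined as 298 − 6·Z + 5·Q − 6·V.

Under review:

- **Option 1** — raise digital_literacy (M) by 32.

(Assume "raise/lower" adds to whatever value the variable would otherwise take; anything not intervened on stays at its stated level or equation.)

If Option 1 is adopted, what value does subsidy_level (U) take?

830

Option 1 (M + 32):
  M = 145 + 32 = 177
  U = -55 + 5·177 = 830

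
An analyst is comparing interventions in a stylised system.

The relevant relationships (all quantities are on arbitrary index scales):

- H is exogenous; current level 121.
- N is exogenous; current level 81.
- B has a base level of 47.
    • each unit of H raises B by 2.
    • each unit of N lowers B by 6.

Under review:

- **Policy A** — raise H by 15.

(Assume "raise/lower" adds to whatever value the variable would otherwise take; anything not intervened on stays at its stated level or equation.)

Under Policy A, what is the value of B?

-167

Policy A (H + 15):
  H = 121 + 15 = 136
  N = 81
  B = 47 + 2·136 − 6·81 = -167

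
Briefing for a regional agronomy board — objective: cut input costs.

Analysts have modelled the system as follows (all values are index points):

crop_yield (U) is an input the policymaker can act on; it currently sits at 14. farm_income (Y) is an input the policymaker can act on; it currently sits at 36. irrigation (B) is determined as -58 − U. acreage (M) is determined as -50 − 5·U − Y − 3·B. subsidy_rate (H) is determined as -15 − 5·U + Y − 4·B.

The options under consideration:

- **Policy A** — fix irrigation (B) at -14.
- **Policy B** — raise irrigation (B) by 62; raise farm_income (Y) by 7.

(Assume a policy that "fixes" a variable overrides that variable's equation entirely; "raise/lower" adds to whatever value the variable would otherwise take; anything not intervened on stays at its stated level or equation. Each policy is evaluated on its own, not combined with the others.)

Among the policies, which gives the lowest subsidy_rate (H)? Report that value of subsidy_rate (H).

Policy A (B := -14):
  U = 14
  Y = 36
  B = -14
  H = -15 − 5·14 + 36 − 4·(-14) = 7
Policy B (B + 62, Y + 7):
  U = 14
  Y = 36 + 7 = 43
  B = -58 − 14 (+62 from intervention) = -10
  H = -15 − 5·14 + 43 − 4·(-10) = -2
Comparing — Policy A: H=7, Policy B: H=-2. Lowest is -2 (Policy B).

-2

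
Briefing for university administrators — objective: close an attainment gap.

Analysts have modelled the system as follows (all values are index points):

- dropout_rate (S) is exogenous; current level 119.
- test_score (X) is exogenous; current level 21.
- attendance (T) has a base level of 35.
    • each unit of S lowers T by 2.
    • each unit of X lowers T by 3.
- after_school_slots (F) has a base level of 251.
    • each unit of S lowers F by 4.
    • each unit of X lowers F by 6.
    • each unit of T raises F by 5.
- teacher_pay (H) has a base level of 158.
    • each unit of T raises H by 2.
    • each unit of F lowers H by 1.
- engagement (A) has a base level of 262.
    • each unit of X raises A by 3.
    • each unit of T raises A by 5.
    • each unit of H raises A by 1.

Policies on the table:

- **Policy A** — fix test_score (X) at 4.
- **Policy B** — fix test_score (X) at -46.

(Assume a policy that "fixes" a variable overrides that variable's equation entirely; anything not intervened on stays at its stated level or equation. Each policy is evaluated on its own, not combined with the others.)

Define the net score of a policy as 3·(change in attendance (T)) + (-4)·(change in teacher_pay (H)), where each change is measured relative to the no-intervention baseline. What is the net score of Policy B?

4623

Baseline:
  S = 119
  X = 21
  T = 35 − 2·119 − 3·21 = -266
  F = 251 − 4·119 − 6·21 + 5·(-266) = -1681
  H = 158 + 2·(-266) − (-1681) = 1307
Policy B (X := -46):
  S = 119
  X = -46
  T = 35 − 2·119 − 3·(-46) = -65
  F = 251 − 4·119 − 6·(-46) + 5·(-65) = -274
  H = 158 + 2·(-65) − (-274) = 302
ΔT = -65 − (-266) = 201; ΔH = 302 − 1307 = -1005
Score = 3·201 + (-4)·(-1005) = 4623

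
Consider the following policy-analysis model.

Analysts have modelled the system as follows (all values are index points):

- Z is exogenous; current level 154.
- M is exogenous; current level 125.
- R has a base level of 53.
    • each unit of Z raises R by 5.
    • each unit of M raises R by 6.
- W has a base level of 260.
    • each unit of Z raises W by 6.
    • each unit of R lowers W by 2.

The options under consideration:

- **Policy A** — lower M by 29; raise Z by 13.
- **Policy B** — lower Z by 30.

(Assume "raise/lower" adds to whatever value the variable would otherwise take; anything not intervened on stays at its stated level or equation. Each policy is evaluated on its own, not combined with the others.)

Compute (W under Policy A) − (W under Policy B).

Policy A (M − 29, Z + 13):
  Z = 154 + 13 = 167
  M = 125 − 29 = 96
  R = 53 + 5·167 + 6·96 = 1464
  W = 260 + 6·167 − 2·1464 = -1666
Policy B (Z − 30):
  Z = 154 − 30 = 124
  M = 125
  R = 53 + 5·124 + 6·125 = 1423
  W = 260 + 6·124 − 2·1423 = -1842
W: -1666 − (-1842) = 176

176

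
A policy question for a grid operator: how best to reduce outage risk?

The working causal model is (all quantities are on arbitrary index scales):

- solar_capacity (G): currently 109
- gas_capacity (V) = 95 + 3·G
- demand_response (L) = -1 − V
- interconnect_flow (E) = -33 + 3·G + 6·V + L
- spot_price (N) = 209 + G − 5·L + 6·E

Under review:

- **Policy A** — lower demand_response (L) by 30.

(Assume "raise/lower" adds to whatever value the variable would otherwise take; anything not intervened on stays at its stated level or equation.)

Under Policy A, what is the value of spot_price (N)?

16821

Policy A (L − 30):
  G = 109
  V = 95 + 3·109 = 422
  L = -1 − 422 (−30 from intervention) = -453
  E = -33 + 3·109 + 6·422 + (-453) = 2373
  N = 209 + 109 − 5·(-453) + 6·2373 = 16821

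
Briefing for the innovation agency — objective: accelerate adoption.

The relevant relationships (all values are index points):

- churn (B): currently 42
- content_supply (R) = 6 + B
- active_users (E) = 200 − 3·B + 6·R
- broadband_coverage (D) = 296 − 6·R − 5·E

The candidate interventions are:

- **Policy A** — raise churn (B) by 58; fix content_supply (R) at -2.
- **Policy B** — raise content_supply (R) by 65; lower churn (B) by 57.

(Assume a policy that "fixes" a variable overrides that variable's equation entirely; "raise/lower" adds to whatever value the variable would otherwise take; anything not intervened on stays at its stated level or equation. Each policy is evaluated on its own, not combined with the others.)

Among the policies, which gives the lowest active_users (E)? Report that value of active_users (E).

Policy A (B + 58, R := -2):
  B = 42 + 58 = 100
  R = -2
  E = 200 − 3·100 + 6·(-2) = -112
Policy B (R + 65, B − 57):
  B = 42 − 57 = -15
  R = 6 + (-15) (+65 from intervention) = 56
  E = 200 − 3·(-15) + 6·56 = 581
Comparing — Policy A: E=-112, Policy B: E=581. Lowest is -112 (Policy A).

-112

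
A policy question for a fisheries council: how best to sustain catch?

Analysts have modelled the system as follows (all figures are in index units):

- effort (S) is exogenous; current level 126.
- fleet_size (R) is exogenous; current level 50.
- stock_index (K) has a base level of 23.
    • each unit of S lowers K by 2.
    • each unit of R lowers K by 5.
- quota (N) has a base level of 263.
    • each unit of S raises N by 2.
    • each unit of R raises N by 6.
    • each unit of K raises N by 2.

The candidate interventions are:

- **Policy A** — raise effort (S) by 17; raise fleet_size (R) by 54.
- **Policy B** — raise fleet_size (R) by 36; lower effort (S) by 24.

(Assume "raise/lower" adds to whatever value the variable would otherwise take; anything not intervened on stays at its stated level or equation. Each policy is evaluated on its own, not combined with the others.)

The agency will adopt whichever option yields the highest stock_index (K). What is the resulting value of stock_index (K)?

Policy A (S + 17, R + 54):
  S = 126 + 17 = 143
  R = 50 + 54 = 104
  K = 23 − 2·143 − 5·104 = -783
Policy B (R + 36, S − 24):
  S = 126 − 24 = 102
  R = 50 + 36 = 86
  K = 23 − 2·102 − 5·86 = -611
Comparing — Policy A: K=-783, Policy B: K=-611. Highest is -611 (Policy B).

-611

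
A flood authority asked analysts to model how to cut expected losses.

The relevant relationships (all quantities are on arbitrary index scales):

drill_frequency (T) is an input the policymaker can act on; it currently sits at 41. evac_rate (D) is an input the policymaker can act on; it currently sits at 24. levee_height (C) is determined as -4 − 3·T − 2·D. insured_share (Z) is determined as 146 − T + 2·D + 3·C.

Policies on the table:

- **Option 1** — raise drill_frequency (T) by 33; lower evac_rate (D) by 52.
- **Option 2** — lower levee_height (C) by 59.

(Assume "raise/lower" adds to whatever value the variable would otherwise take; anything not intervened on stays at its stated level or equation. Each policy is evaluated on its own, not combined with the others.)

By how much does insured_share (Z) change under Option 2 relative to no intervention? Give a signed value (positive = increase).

Baseline:
  T = 41
  D = 24
  C = -4 − 3·41 − 2·24 = -175
  Z = 146 − 41 + 2·24 + 3·(-175) = -372
Option 2 (C − 59):
  T = 41
  D = 24
  C = -4 − 3·41 − 2·24 (−59 from intervention) = -234
  Z = 146 − 41 + 2·24 + 3·(-234) = -549
Change in Z: -549 − (-372) = -177

-177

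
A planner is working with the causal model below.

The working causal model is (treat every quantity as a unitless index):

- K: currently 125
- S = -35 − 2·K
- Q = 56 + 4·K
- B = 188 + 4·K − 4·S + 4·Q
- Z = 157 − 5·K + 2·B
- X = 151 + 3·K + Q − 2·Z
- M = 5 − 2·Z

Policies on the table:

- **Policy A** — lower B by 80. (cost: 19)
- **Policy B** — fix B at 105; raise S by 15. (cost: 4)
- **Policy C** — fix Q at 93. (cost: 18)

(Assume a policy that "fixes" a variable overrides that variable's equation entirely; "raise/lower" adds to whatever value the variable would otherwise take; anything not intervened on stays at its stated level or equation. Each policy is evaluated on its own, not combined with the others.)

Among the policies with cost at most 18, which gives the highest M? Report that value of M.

Policy B (B := 105, S + 15):
  K = 125
  S = -35 − 2·125 (+15 from intervention) = -270
  Q = 56 + 4·125 = 556
  B = 105
  Z = 157 − 5·125 + 2·105 = -258
  M = 5 − 2·(-258) = 521
Policy C (Q := 93):
  K = 125
  S = -35 − 2·125 = -285
  Q = 93
  B = 188 + 4·125 − 4·(-285) + 4·93 = 2200
  Z = 157 − 5·125 + 2·2200 = 3932
  M = 5 − 2·3932 = -7859
Comparing — Policy B: M=521, Policy C: M=-7859. Highest is 521 (Policy B).

521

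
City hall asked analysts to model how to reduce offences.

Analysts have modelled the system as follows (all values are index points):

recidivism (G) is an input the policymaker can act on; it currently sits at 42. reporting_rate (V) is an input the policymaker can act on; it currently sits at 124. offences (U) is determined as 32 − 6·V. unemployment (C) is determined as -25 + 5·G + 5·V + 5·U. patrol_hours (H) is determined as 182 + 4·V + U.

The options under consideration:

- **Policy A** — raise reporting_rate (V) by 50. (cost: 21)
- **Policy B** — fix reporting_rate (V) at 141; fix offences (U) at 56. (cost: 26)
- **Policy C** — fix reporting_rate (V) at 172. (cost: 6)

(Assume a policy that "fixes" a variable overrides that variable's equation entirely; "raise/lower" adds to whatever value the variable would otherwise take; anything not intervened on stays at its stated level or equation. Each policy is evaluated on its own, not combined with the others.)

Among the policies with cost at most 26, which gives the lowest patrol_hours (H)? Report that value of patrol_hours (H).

-134

Policy A (V + 50):
  V = 124 + 50 = 174
  U = 32 − 6·174 = -1012
  H = 182 + 4·174 + (-1012) = -134
Policy B (V := 141, U := 56):
  V = 141
  U = 56
  H = 182 + 4·141 + 56 = 802
Policy C (V := 172):
  V = 172
  U = 32 − 6·172 = -1000
  H = 182 + 4·172 + (-1000) = -130
Comparing — Policy A: H=-134, Policy B: H=802, Policy C: H=-130. Lowest is -134 (Policy A).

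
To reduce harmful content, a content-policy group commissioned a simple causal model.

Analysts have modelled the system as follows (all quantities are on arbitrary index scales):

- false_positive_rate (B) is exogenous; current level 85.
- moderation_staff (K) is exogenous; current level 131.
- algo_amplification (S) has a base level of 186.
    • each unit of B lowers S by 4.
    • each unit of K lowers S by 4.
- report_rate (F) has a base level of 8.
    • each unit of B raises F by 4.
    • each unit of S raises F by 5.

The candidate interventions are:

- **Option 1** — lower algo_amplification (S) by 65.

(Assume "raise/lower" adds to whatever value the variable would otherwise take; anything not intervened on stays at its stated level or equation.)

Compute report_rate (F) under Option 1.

Option 1 (S − 65):
  B = 85
  K = 131
  S = 186 − 4·85 − 4·131 (−65 from intervention) = -743
  F = 8 + 4·85 + 5·(-743) = -3367

-3367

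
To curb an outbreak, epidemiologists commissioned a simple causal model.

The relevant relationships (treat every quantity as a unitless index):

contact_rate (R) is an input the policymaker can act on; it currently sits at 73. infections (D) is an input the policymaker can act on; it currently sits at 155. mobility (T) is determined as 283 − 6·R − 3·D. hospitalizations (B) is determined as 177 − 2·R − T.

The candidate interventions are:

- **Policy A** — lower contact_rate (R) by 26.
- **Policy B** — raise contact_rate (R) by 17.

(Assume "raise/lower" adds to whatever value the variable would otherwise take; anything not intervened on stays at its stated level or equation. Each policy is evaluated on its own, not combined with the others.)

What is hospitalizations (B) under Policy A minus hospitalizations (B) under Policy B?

-172

Policy A (R − 26):
  R = 73 − 26 = 47
  D = 155
  T = 283 − 6·47 − 3·155 = -464
  B = 177 − 2·47 − (-464) = 547
Policy B (R + 17):
  R = 73 + 17 = 90
  D = 155
  T = 283 − 6·90 − 3·155 = -722
  B = 177 − 2·90 − (-722) = 719
B: 547 − 719 = -172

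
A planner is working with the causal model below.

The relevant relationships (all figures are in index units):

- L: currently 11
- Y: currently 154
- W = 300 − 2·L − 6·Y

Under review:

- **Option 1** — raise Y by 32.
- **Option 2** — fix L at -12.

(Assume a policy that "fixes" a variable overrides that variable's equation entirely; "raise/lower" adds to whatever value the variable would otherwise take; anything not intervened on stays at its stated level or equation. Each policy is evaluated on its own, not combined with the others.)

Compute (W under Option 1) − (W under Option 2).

-238

Option 1 (Y + 32):
  L = 11
  Y = 154 + 32 = 186
  W = 300 − 2·11 − 6·186 = -838
Option 2 (L := -12):
  L = -12
  Y = 154
  W = 300 − 2·(-12) − 6·154 = -600
W: -838 − (-600) = -238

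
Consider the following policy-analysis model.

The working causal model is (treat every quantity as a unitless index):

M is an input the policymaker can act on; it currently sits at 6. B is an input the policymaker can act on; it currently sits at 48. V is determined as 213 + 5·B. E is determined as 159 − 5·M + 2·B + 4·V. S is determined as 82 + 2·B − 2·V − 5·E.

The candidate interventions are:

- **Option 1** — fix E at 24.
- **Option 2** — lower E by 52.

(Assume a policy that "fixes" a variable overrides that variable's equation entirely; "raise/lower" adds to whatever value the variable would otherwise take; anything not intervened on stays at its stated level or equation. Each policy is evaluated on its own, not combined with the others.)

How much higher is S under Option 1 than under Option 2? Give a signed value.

Option 1 (E := 24):
  M = 6
  B = 48
  V = 213 + 5·48 = 453
  E = 24
  S = 82 + 2·48 − 2·453 − 5·24 = -848
Option 2 (E − 52):
  M = 6
  B = 48
  V = 213 + 5·48 = 453
  E = 159 − 5·6 + 2·48 + 4·453 (−52 from intervention) = 1985
  S = 82 + 2·48 − 2·453 − 5·1985 = -10653
S: -848 − (-10653) = 9805

9805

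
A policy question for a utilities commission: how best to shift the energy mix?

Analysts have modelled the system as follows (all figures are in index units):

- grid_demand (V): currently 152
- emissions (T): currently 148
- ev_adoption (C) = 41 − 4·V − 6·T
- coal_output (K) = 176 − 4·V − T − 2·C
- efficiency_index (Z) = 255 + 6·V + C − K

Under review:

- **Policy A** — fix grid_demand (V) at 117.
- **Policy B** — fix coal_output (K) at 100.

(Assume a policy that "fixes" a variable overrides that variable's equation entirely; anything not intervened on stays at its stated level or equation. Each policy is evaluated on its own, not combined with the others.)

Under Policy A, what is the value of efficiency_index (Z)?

Policy A (V := 117):
  V = 117
  T = 148
  C = 41 − 4·117 − 6·148 = -1315
  K = 176 − 4·117 − 148 − 2·(-1315) = 2190
  Z = 255 + 6·117 + (-1315) − 2190 = -2548

-2548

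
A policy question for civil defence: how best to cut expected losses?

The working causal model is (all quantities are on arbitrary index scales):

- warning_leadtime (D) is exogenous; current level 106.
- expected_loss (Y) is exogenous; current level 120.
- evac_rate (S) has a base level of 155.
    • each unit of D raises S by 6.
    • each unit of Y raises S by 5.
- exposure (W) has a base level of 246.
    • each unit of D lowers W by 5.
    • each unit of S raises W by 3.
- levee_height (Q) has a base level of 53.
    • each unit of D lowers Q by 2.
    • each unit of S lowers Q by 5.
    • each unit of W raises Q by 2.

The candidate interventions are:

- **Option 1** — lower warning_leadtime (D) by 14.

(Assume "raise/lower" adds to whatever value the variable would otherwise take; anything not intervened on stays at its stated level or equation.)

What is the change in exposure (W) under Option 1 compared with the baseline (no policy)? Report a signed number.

Baseline:
  D = 106
  Y = 120
  S = 155 + 6·106 + 5·120 = 1391
  W = 246 − 5·106 + 3·1391 = 3889
Option 1 (D − 14):
  D = 106 − 14 = 92
  Y = 120
  S = 155 + 6·92 + 5·120 = 1307
  W = 246 − 5·92 + 3·1307 = 3707
Change in W: 3707 − 3889 = -182

-182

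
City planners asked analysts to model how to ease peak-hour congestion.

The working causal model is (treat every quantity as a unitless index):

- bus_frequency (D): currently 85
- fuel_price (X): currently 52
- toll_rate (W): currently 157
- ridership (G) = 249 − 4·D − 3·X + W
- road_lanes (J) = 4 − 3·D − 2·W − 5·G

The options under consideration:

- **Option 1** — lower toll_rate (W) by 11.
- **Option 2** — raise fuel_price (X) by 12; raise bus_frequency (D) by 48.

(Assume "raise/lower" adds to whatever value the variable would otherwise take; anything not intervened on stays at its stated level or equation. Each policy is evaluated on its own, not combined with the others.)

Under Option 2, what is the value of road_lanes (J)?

881

Option 2 (X + 12, D + 48):
  D = 85 + 48 = 133
  X = 52 + 12 = 64
  W = 157
  G = 249 − 4·133 − 3·64 + 157 = -318
  J = 4 − 3·133 − 2·157 − 5·(-318) = 881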